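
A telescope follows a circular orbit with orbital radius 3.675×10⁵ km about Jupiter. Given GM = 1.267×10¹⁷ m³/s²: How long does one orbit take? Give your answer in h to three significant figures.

T ≈ 34.5 h

r = 3.675×10⁵ km = 3.675×10⁸ m.
Kepler's third law: T = 2π√(r³/μ) = 2π√((3.675×10⁸)³ / 1.267×10¹⁷).
r³/μ = 3.917×10⁸ s², so T = 2π × 1.979×10⁴ = 1.244×10⁵ s.
Converting: 1.244×10⁵ s ÷ 3600 = 34.54 h.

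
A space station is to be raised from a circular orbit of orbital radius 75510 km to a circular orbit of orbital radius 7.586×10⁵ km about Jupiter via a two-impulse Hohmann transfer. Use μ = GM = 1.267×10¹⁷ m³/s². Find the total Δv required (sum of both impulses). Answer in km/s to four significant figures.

Δv_total ≈ 21.71 km/s

r₁ = 75510 km = 7.551×10⁷ m.
r₂ = 7.586×10⁵ km = 7.586×10⁸ m.
Transfer ellipse a_t = (r₁ + r₂)/2 = 4.171×10⁸ m.
At r₁: circular v_c1 = √(μ/r₁) = 40960 m/s; transfer-perijove v_p = √[μ(2/r₁ − 1/a_t)] = 55250 m/s.
Δv₁ = v_p − v_c1 = 14280 m/s.
At r₂: circular v_c2 = √(μ/r₂) = 12920 m/s; transfer-apojove v_a = √[μ(2/r₂ − 1/a_t)] = 5499 m/s.
Δv₂ = v_c2 − v_a = 7425 m/s.
Total Δv = Δv₁ + Δv₂ = 21710 m/s = 21.71 km/s.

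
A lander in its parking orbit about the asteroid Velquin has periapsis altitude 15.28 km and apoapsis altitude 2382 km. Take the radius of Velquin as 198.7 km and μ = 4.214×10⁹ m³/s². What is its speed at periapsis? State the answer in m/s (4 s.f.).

r_p = 198.7 + 15.28 = 213.98 km = 2.1398×10⁵ m.
r_a = 198.7 + 2382 = 2580.7 km = 2.5807×10⁶ m.
Semi-major axis a = (r_p + r_a)/2 = 1397.3 km = 1.397×10⁶ m.
Vis-viva: v² = μ(2/r − 1/a) = 4.214×10⁹ × (9.347×10⁻⁶ − 7.156×10⁻⁷) = 3.637×10⁴ m²/s².
v = 190.7 m/s.

v ≈ 190.7 m/s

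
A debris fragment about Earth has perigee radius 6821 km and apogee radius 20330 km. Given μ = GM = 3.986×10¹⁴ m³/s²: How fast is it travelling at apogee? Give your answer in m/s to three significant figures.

v ≈ 3140 m/s

Semi-major axis a = (r_p + r_a)/2 = 13576 km = 1.358×10⁷ m.
Vis-viva: v² = μ(2/r − 1/a) = 3.986×10¹⁴ × (9.838×10⁻⁸ − 7.366×10⁻⁸) = 9.851×10⁶ m²/s².
v = 3139 m/s.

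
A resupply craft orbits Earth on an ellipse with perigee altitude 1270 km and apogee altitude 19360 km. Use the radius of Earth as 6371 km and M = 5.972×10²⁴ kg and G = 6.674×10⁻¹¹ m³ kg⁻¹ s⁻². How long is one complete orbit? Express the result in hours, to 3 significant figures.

T ≈ 5.96 hours

μ = GM = 6.674×10⁻¹¹ × 5.972×10²⁴ = 3.986×10¹⁴ m³/s².
r_p = 6371 + 1270 = 7641.0 km = 7.6410×10⁶ m.
r_a = 6371 + 19360 = 25731 km = 2.5731×10⁷ m.
Semi-major axis a = (r_p + r_a)/2 = (7641.0 + 25731)/2 = 16686 km = 1.669×10⁷ m.
By Kepler's third law T = 2π√(a³/μ) = 2π × 3.414×10³ = 2.145×10⁴ s.
= 5.959 hours.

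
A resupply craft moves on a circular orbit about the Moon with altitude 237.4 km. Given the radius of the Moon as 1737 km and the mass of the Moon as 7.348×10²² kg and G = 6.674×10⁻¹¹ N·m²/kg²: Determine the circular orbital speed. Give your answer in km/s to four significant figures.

μ = GM = 6.674×10⁻¹¹ × 7.348×10²² = 4.904×10¹² m³/s².
r = 1737 + 237.4 = 1974.4 km = 1.9744×10⁶ m.
For a circular orbit v = √(μ/r) = √(4.904×10¹² / 1.974×10⁶) = √(2.484×10⁶) = 1576 m/s.
That is 1.576 km/s.

v ≈ 1.576 km/s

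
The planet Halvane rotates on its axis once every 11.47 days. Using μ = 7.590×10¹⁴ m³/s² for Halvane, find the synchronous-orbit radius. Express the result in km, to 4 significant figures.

r_sync ≈ 2.663×10⁵ km

T = 11.47 days = 9.910×10⁵ s.
A synchronous orbit has period T, so by Kepler's third law a = (μT²/4π²)^(1/3).
μT²/4π² = 7.590×10¹⁴ × (9.910×10⁵)² / 39.48 = 1.888×10²⁵ m³.
a = 2.663×10⁸ m = 2.6628×10⁵ km.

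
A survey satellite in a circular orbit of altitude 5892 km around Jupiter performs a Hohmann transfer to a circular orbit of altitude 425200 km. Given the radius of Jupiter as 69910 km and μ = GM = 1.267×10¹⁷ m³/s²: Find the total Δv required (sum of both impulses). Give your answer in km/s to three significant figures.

r₁ = 69910 + 5892 = 75802 km = 7.5802×10⁷ m.
r₂ = 69910 + 425200 = 495110 km = 4.9511×10⁸ m.
Transfer ellipse a_t = (r₁ + r₂)/2 = 2.855×10⁸ m.
At r₁: circular v_c1 = √(μ/r₁) = 40880 m/s; transfer-perijove v_p = √[μ(2/r₁ − 1/a_t)] = 53840 m/s.
Δv₁ = v_p − v_c1 = 12960 m/s.
At r₂: circular v_c2 = √(μ/r₂) = 16000 m/s; transfer-apojove v_a = √[μ(2/r₂ − 1/a_t)] = 8243 m/s.
Δv₂ = v_c2 − v_a = 7754 m/s.
Total Δv = Δv₁ + Δv₂ = 20710 m/s = 20.71 km/s.

Δv_total ≈ 20.7 km/s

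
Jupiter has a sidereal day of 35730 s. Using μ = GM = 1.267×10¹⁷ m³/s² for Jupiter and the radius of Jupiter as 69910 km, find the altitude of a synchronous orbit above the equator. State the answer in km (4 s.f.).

A synchronous orbit has period T, so by Kepler's third law a = (μT²/4π²)^(1/3).
μT²/4π² = 1.267×10¹⁷ × (3.573×10⁴)² / 39.48 = 4.097×10²⁴ m³.
a = 1.600×10⁸ m = 1.6002×10⁵ km.
Altitude h = a − R = 1.6002×10⁵ − 69910 = 90105 km.

h_sync ≈ 90110 km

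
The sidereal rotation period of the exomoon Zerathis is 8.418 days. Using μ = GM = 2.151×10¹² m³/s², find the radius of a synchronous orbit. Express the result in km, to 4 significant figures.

r_sync ≈ 30660 km

T = 8.418 days = 7.273×10⁵ s.
A synchronous orbit has period T, so by Kepler's third law a = (μT²/4π²)^(1/3).
μT²/4π² = 2.151×10¹² × (7.273×10⁵)² / 39.48 = 2.882×10²² m³.
a = 3.066×10⁷ m = 30660 km.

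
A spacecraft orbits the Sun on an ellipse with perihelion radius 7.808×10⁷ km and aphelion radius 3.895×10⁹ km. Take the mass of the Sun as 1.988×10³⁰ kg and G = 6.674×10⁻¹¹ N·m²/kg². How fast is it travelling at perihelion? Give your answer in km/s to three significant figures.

μ = GM = 6.674×10⁻¹¹ × 1.988×10³⁰ = 1.327×10²⁰ m³/s².
Semi-major axis a = (r_p + r_a)/2 = 1.9865×10⁹ km = 1.987×10¹² m.
Vis-viva: v² = μ(2/r − 1/a) = 1.327×10²⁰ × (2.561×10⁻¹¹ − 5.034×10⁻¹³) = 3.332×10⁹ m²/s².
v = 57720 m/s = 57.72 km/s.

v ≈ 57.7 km/s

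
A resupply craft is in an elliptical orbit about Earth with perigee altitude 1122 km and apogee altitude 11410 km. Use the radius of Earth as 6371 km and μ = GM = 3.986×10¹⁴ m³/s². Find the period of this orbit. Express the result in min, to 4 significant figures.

r_p = 6371 + 1122 = 7493.0 km = 7.4930×10⁶ m.
r_a = 6371 + 11410 = 17781 km = 1.7781×10⁷ m.
Semi-major axis a = (r_p + r_a)/2 = (7493.0 + 17781)/2 = 12637 km = 1.264×10⁷ m.
By Kepler's third law T = 2π√(a³/μ) = 2π × 2.250×10³ = 1.414×10⁴ s.
= 235.6 min.

T ≈ 235.6 min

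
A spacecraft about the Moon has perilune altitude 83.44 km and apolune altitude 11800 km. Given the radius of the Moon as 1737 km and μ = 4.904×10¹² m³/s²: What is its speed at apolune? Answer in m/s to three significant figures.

r_p = 1737 + 83.44 = 1820.4 km = 1.8204×10⁶ m.
r_a = 1737 + 11800 = 13537 km = 1.3537×10⁷ m.
Semi-major axis a = (r_p + r_a)/2 = 7678.7 km = 7.679×10⁶ m.
Vis-viva: v² = μ(2/r − 1/a) = 4.904×10¹² × (1.477×10⁻⁷ − 1.302×10⁻⁷) = 8.588×10⁴ m²/s².
v = 293.1 m/s.

v ≈ 293 m/s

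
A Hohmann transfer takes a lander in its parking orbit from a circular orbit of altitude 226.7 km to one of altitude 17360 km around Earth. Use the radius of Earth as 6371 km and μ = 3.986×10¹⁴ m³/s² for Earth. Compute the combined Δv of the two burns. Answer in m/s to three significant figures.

r₁ = 6371 + 226.7 = 6597.7 km = 6.5977×10⁶ m.
r₂ = 6371 + 17360 = 23731 km = 2.3731×10⁷ m.
Transfer ellipse a_t = (r₁ + r₂)/2 = 1.516×10⁷ m.
At r₁: circular v_c1 = √(μ/r₁) = 7773 m/s; transfer-perigee v_p = √[μ(2/r₁ − 1/a_t)] = 9723 m/s.
Δv₁ = v_p − v_c1 = 1951 m/s.
At r₂: circular v_c2 = √(μ/r₂) = 4098 m/s; transfer-apogee v_a = √[μ(2/r₂ − 1/a_t)] = 2703 m/s.
Δv₂ = v_c2 − v_a = 1395 m/s.
Total Δv = Δv₁ + Δv₂ = 3346 m/s.

Δv_total ≈ 3350 m/s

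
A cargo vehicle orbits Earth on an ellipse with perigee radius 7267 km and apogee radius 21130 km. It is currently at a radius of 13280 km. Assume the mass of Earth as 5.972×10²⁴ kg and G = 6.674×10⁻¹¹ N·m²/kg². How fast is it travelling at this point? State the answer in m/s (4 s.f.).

μ = GM = 6.674×10⁻¹¹ × 5.972×10²⁴ = 3.986×10¹⁴ m³/s².
Semi-major axis a = (r_p + r_a)/2 = 14198 km = 1.420×10⁷ m.
Vis-viva: v² = μ(2/r − 1/a) = 3.986×10¹⁴ × (1.506×10⁻⁷ − 7.043×10⁻⁸) = 3.195×10⁷ m²/s².
v = 5653 m/s.

v ≈ 5653 m/s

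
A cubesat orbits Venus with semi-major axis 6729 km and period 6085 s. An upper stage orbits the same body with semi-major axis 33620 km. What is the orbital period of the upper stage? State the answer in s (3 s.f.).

Kepler's third law: T² ∝ a³, so T₂ = T₁ (a₂/a₁)^(3/2).
a₂/a₁ = 4.996, (a₂/a₁)^(3/2) = 11.17.
T₂ = 6085 × 11.17 = 67960 s.

T₂ ≈ 68000 s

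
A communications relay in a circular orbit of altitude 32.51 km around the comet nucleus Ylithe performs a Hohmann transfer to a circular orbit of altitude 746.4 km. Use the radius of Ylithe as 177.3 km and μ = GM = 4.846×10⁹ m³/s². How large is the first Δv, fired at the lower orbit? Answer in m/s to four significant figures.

Δv ≈ 42.04 m/s

r₁ = 177.3 + 32.51 = 209.81 km = 2.0981×10⁵ m.
r₂ = 177.3 + 746.4 = 923.70 km = 9.2370×10⁵ m.
Transfer ellipse a_t = (r₁ + r₂)/2 = 5.668×10⁵ m.
At r₁: circular v_c1 = √(μ/r₁) = 152.0 m/s; transfer-periapsis v_p = √[μ(2/r₁ − 1/a_t)] = 194.0 m/s.
Δv₁ = v_p − v_c1 = 42.04 m/s.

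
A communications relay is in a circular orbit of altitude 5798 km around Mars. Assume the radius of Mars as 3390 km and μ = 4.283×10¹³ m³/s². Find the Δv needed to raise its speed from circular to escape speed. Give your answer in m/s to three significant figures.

Δv ≈ 894 m/s

r = 3390 + 5798 = 9188.0 km = 9.1880×10⁶ m.
Circular speed v_c = √(μ/r) = 2159 m/s.
Escape speed v_esc = √(2μ/r) = √2 × v_c = 3053 m/s.
Δv = v_esc − v_c = 894.3 m/s.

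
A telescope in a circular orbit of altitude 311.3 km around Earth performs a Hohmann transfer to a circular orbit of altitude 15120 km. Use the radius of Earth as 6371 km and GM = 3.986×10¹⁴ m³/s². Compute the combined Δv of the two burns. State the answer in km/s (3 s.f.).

r₁ = 6371 + 311.3 = 6682.3 km = 6.6823×10⁶ m.
r₂ = 6371 + 15120 = 21491 km = 2.1491×10⁷ m.
Transfer ellipse a_t = (r₁ + r₂)/2 = 1.409×10⁷ m.
At r₁: circular v_c1 = √(μ/r₁) = 7723 m/s; transfer-perigee v_p = √[μ(2/r₁ − 1/a_t)] = 9540 m/s.
Δv₁ = v_p − v_c1 = 1816 m/s.
At r₂: circular v_c2 = √(μ/r₂) = 4307 m/s; transfer-apogee v_a = √[μ(2/r₂ − 1/a_t)] = 2966 m/s.
Δv₂ = v_c2 − v_a = 1340 m/s.
Total Δv = Δv₁ + Δv₂ = 3157 m/s = 3.157 km/s.

Δv_total ≈ 3.16 km/s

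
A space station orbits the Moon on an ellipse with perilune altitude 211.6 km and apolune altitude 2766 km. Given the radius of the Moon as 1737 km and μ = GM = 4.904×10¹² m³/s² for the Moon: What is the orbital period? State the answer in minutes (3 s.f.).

T ≈ 274 minutes

r_p = 1737 + 211.6 = 1948.6 km = 1.9486×10⁶ m.
r_a = 1737 + 2766 = 4503.0 km = 4.5030×10⁶ m.
Semi-major axis a = (r_p + r_a)/2 = (1948.6 + 4503.0)/2 = 3225.8 km = 3.226×10⁶ m.
By Kepler's third law T = 2π√(a³/μ) = 2π × 2.616×10³ = 1.644×10⁴ s.
= 274.0 minutes.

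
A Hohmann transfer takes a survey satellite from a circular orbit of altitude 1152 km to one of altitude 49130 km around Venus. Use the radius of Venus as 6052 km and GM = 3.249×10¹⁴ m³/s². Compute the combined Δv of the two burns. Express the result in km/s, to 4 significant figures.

r₁ = 6052 + 1152 = 7204.0 km = 7.2040×10⁶ m.
r₂ = 6052 + 49130 = 55182 km = 5.5182×10⁷ m.
Transfer ellipse a_t = (r₁ + r₂)/2 = 3.119×10⁷ m.
At r₁: circular v_c1 = √(μ/r₁) = 6716 m/s; transfer-periapsis v_p = √[μ(2/r₁ − 1/a_t)] = 8932 m/s.
Δv₁ = v_p − v_c1 = 2217 m/s.
At r₂: circular v_c2 = √(μ/r₂) = 2426 m/s; transfer-apoapsis v_a = √[μ(2/r₂ − 1/a_t)] = 1166 m/s.
Δv₂ = v_c2 − v_a = 1260 m/s.
Total Δv = Δv₁ + Δv₂ = 3477 m/s = 3.477 km/s.

Δv_total ≈ 3.477 km/s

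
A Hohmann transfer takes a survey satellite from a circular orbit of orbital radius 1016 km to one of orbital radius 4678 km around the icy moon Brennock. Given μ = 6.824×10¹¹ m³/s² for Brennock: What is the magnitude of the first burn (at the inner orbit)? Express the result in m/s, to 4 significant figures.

r₁ = 1016 km = 1.016×10⁶ m.
r₂ = 4678 km = 4.678×10⁶ m.
Transfer ellipse a_t = (r₁ + r₂)/2 = 2.847×10⁶ m.
At r₁: circular v_c1 = √(μ/r₁) = 819.5 m/s; transfer-periapsis v_p = √[μ(2/r₁ − 1/a_t)] = 1051 m/s.
Δv₁ = v_p − v_c1 = 231.0 m/s.

Δv ≈ 231.0 m/s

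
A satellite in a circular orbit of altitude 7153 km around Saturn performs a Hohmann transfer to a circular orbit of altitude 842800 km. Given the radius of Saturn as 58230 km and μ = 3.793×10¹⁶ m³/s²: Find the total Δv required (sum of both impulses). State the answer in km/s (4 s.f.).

r₁ = 58230 + 7153 = 65383 km = 6.5383×10⁷ m.
r₂ = 58230 + 842800 = 901030 km = 9.0103×10⁸ m.
Transfer ellipse a_t = (r₁ + r₂)/2 = 4.832×10⁸ m.
At r₁: circular v_c1 = √(μ/r₁) = 24090 m/s; transfer-perikrone v_p = √[μ(2/r₁ − 1/a_t)] = 32890 m/s.
Δv₁ = v_p − v_c1 = 8804 m/s.
At r₂: circular v_c2 = √(μ/r₂) = 6488 m/s; transfer-apokrone v_a = √[μ(2/r₂ − 1/a_t)] = 2387 m/s.
Δv₂ = v_c2 − v_a = 4102 m/s.
Total Δv = Δv₁ + Δv₂ = 12910 m/s = 12.91 km/s.

Δv_total ≈ 12.91 km/s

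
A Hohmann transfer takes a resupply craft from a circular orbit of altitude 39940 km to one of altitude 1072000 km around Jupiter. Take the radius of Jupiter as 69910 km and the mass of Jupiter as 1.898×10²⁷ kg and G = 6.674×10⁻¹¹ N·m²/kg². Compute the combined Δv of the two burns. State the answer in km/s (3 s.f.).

Δv_total ≈ 18.0 km/s

μ = GM = 6.674×10⁻¹¹ × 1.898×10²⁷ = 1.267×10¹⁷ m³/s².
r₁ = 69910 + 39940 = 109850 km = 1.0985×10⁸ m.
r₂ = 69910 + 1072000 = 1141900 km = 1.1419×10⁹ m.
Transfer ellipse a_t = (r₁ + r₂)/2 = 6.259×10⁸ m.
At r₁: circular v_c1 = √(μ/r₁) = 33960 m/s; transfer-perijove v_p = √[μ(2/r₁ − 1/a_t)] = 45870 m/s.
Δv₁ = v_p − v_c1 = 11910 m/s.
At r₂: circular v_c2 = √(μ/r₂) = 10530 m/s; transfer-apojove v_a = √[μ(2/r₂ − 1/a_t)] = 4412 m/s.
Δv₂ = v_c2 − v_a = 6120 m/s.
Total Δv = Δv₁ + Δv₂ = 18030 m/s = 18.03 km/s.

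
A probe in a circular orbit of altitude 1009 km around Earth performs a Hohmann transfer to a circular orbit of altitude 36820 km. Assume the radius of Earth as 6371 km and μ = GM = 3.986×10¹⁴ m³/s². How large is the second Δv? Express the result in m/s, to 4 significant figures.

Δv ≈ 1397 m/s

r₁ = 6371 + 1009 = 7380.0 km = 7.3800×10⁶ m.
r₂ = 6371 + 36820 = 43191 km = 4.3191×10⁷ m.
Transfer ellipse a_t = (r₁ + r₂)/2 = 2.529×10⁷ m.
At r₁: circular v_c1 = √(μ/r₁) = 7349 m/s; transfer-perigee v_p = √[μ(2/r₁ − 1/a_t)] = 9605 m/s.
At r₂: circular v_c2 = √(μ/r₂) = 3038 m/s; transfer-apogee v_a = √[μ(2/r₂ − 1/a_t)] = 1641 m/s.
Δv₂ = v_c2 − v_a = 1397 m/s.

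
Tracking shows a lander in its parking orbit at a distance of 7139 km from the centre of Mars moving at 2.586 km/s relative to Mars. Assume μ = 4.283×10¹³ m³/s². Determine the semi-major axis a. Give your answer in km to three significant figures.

a ≈ 8060 km

r = 7.139×10⁶ m.
Specific orbital energy ε = v²/2 − μ/r = (2586)²/2 − 4.283×10¹³/7.139×10⁶ = -2.656×10⁶ J/kg.
Since ε = −μ/(2a), a = −μ/(2ε) = 8.064×10⁶ m = 8063.7 km.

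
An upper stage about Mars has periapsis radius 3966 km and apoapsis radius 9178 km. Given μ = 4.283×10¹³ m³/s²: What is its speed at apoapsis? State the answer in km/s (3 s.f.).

v ≈ 1.68 km/s

Semi-major axis a = (r_p + r_a)/2 = 6572.0 km = 6.572×10⁶ m.
Vis-viva: v² = μ(2/r − 1/a) = 4.283×10¹³ × (2.179×10⁻⁷ − 1.522×10⁻⁷) = 2.816×10⁶ m²/s².
v = 1678 m/s = 1.678 km/s.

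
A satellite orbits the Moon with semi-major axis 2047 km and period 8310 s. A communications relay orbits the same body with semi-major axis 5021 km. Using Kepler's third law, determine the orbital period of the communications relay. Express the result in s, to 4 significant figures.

T₂ ≈ 31920 s

Kepler's third law: T² ∝ a³, so T₂ = T₁ (a₂/a₁)^(3/2).
a₂/a₁ = 2.453, (a₂/a₁)^(3/2) = 3.842.
T₂ = 8310 × 3.842 = 31920 s.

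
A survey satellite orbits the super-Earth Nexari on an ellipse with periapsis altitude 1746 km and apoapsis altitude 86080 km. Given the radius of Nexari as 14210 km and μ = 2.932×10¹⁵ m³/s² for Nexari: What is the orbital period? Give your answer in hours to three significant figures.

T ≈ 14.3 hours

r_p = 14210 + 1746 = 15956 km = 1.5956×10⁷ m.
r_a = 14210 + 86080 = 100290 km = 1.0029×10⁸ m.
Semi-major axis a = (r_p + r_a)/2 = (15956 + 1.0029×10⁵)/2 = 58123 km = 5.812×10⁷ m.
By Kepler's third law T = 2π√(a³/μ) = 2π × 8.184×10³ = 5.142×10⁴ s.
= 14.28 hours.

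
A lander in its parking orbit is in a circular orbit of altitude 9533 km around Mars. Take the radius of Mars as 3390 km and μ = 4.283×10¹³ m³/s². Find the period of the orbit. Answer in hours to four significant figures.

T ≈ 12.39 hours

r = 3390 + 9533 = 12923 km = 1.2923×10⁷ m.
Kepler's third law: T = 2π√(r³/μ) = 2π√((1.292×10⁷)³ / 4.283×10¹³).
r³/μ = 5.039×10⁷ s², so T = 2π × 7.099×10³ = 4.460×10⁴ s.
Converting: 4.460×10⁴ s ÷ 3600 = 12.39 hours.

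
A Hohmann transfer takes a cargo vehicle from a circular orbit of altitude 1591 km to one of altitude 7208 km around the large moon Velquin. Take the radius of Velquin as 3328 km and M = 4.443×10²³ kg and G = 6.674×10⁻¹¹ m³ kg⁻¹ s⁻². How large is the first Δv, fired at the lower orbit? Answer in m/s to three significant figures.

μ = GM = 6.674×10⁻¹¹ × 4.443×10²³ = 2.965×10¹³ m³/s².
r₁ = 3328 + 1591 = 4919.0 km = 4.9190×10⁶ m.
r₂ = 3328 + 7208 = 10536 km = 1.0536×10⁷ m.
Transfer ellipse a_t = (r₁ + r₂)/2 = 7.728×10⁶ m.
At r₁: circular v_c1 = √(μ/r₁) = 2455 m/s; transfer-periapsis v_p = √[μ(2/r₁ − 1/a_t)] = 2867 m/s.
Δv₁ = v_p − v_c1 = 411.7 m/s.

Δv ≈ 412 m/s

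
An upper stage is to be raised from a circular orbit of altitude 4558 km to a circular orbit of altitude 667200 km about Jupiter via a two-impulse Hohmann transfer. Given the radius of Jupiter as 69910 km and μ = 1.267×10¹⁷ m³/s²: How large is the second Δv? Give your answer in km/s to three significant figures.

r₁ = 69910 + 4558 = 74468 km = 7.4468×10⁷ m.
r₂ = 69910 + 667200 = 737110 km = 7.3711×10⁸ m.
Transfer ellipse a_t = (r₁ + r₂)/2 = 4.058×10⁸ m.
At r₁: circular v_c1 = √(μ/r₁) = 41250 m/s; transfer-perijove v_p = √[μ(2/r₁ − 1/a_t)] = 55590 m/s.
At r₂: circular v_c2 = √(μ/r₂) = 13110 m/s; transfer-apojove v_a = √[μ(2/r₂ − 1/a_t)] = 5616 m/s.
Δv₂ = v_c2 − v_a = 7494 m/s.
= 7.494 km/s.

Δv ≈ 7.49 km/s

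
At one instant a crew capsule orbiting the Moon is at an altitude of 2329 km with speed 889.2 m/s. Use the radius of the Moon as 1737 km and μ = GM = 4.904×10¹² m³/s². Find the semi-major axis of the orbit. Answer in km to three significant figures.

a ≈ 3020 km

r = 1737 + 2329 = 4066.0 km = 4.066×10⁶ m.
Vis-viva rearranged: 1/a = 2/r − v²/μ = 4.919×10⁻⁷ − 1.612×10⁻⁷ = 3.307×10⁻⁷ m⁻¹.
a = 3.024×10⁶ m = 3024.3 km.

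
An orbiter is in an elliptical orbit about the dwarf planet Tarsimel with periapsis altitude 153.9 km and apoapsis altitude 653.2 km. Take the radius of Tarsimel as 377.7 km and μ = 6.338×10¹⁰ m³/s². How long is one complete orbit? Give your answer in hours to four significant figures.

r_p = 377.7 + 153.9 = 531.60 km = 5.3160×10⁵ m.
r_a = 377.7 + 653.2 = 1030.9 km = 1.0309×10⁶ m.
Semi-major axis a = (r_p + r_a)/2 = (531.60 + 1030.9)/2 = 781.25 km = 7.812×10⁵ m.
By Kepler's third law T = 2π√(a³/μ) = 2π × 2.743×10³ = 1.723×10⁴ s.
= 4.787 hours.

T ≈ 4.787 hours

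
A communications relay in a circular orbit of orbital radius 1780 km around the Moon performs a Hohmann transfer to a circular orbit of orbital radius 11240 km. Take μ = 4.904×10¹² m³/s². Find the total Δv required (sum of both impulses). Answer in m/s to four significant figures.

Δv_total ≈ 836.3 m/s

r₁ = 1780 km = 1.780×10⁶ m.
r₂ = 11240 km = 1.124×10⁷ m.
Transfer ellipse a_t = (r₁ + r₂)/2 = 6.510×10⁶ m.
At r₁: circular v_c1 = √(μ/r₁) = 1660 m/s; transfer-perilune v_p = √[μ(2/r₁ − 1/a_t)] = 2181 m/s.
Δv₁ = v_p − v_c1 = 521.2 m/s.
At r₂: circular v_c2 = √(μ/r₂) = 660.5 m/s; transfer-apolune v_a = √[μ(2/r₂ − 1/a_t)] = 345.4 m/s.
Δv₂ = v_c2 − v_a = 315.1 m/s.
Total Δv = Δv₁ + Δv₂ = 836.3 m/s.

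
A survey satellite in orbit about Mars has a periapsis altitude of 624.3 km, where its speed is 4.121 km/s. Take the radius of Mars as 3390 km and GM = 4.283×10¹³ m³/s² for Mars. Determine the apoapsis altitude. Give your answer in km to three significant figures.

apoapsis altitude ≈ 12300 km

r_p = 3390 + 624.3 = 4014.3 km = 4.014×10⁶ m.
Specific energy ε = v²/2 − μ/r = -2.178×10⁶ J/kg, so a = −μ/(2ε) = 9.832×10⁶ m.
The apsides satisfy r_p + r_a = 2a, so the apoapsis radius is 2a − r_p = 1.565×10⁷ m = 15650 km.
Apoapsis altitude = 15650 − 3390 = 12260 km.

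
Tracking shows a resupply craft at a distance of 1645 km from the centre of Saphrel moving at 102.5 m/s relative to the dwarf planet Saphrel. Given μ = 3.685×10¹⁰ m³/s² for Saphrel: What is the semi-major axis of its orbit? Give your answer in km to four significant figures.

a ≈ 1074 km

r = 1.645×10⁶ m.
Specific orbital energy ε = v²/2 − μ/r = (102.5)²/2 − 3.685×10¹⁰/1.645×10⁶ = -1.715×10⁴ J/kg.
Since ε = −μ/(2a), a = −μ/(2ε) = 1.074×10⁶ m = 1074.5 km.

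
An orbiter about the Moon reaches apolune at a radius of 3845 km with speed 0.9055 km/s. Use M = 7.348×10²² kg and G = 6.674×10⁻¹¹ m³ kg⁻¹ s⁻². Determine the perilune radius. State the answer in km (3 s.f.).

μ = GM = 6.674×10⁻¹¹ × 7.348×10²² = 4.904×10¹² m³/s².
r_a = 3.845×10⁶ m.
Specific energy ε = v²/2 − μ/r = -8.655×10⁵ J/kg, so a = −μ/(2ε) = 2.833×10⁶ m.
The apsides satisfy r_p + r_a = 2a, so the perilune radius is 2a − r_a = 1.821×10⁶ m = 1821.3 km.

perilune radius ≈ 1820 km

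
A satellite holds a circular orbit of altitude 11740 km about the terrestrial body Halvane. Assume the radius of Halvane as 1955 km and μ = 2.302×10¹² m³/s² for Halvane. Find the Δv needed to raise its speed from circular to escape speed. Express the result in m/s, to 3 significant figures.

r = 1955 + 11740 = 13695 km = 1.3695×10⁷ m.
Circular speed v_c = √(μ/r) = 410.0 m/s.
Escape speed v_esc = √(2μ/r) = √2 × v_c = 579.8 m/s.
Δv = v_esc − v_c = 169.8 m/s.

Δv ≈ 170 m/s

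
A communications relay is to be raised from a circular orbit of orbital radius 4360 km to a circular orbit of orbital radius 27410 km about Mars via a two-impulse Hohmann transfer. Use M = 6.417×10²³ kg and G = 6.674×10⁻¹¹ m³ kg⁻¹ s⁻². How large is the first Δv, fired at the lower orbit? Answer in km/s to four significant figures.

Δv ≈ 0.9828 km/s

μ = GM = 6.674×10⁻¹¹ × 6.417×10²³ = 4.283×10¹³ m³/s².
r₁ = 4360 km = 4.360×10⁶ m.
r₂ = 27410 km = 2.741×10⁷ m.
Transfer ellipse a_t = (r₁ + r₂)/2 = 1.588×10⁷ m.
At r₁: circular v_c1 = √(μ/r₁) = 3134 m/s; transfer-periapsis v_p = √[μ(2/r₁ − 1/a_t)] = 4117 m/s.
Δv₁ = v_p − v_c1 = 982.8 m/s.
= 0.9828 km/s.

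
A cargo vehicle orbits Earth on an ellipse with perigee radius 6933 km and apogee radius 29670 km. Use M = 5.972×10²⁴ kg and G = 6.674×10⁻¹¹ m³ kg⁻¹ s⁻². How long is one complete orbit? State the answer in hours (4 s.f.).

μ = GM = 6.674×10⁻¹¹ × 5.972×10²⁴ = 3.986×10¹⁴ m³/s².
Semi-major axis a = (r_p + r_a)/2 = (6933.0 + 29670)/2 = 18302 km = 1.830×10⁷ m.
By Kepler's third law T = 2π√(a³/μ) = 2π × 3.922×10³ = 2.464×10⁴ s.
= 6.845 hours.

T ≈ 6.845 hours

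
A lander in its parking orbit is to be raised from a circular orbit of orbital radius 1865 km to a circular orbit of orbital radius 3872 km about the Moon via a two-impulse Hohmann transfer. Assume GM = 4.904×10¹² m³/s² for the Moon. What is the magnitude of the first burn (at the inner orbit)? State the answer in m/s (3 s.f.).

r₁ = 1865 km = 1.865×10⁶ m.
r₂ = 3872 km = 3.872×10⁶ m.
Transfer ellipse a_t = (r₁ + r₂)/2 = 2.868×10⁶ m.
At r₁: circular v_c1 = √(μ/r₁) = 1622 m/s; transfer-perilune v_p = √[μ(2/r₁ − 1/a_t)] = 1884 m/s.
Δv₁ = v_p − v_c1 = 262.4 m/s.

Δv ≈ 262 m/s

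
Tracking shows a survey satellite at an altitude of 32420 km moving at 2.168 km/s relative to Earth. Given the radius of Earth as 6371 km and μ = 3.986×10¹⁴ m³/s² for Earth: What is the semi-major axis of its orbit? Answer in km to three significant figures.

a ≈ 25100 km

r = 6371 + 32420 = 38791 km = 3.879×10⁷ m.
Specific orbital energy ε = v²/2 − μ/r = (2168)²/2 − 3.986×10¹⁴/3.879×10⁷ = -7.925×10⁶ J/kg.
Since ε = −μ/(2a), a = −μ/(2ε) = 2.515×10⁷ m = 25147 km.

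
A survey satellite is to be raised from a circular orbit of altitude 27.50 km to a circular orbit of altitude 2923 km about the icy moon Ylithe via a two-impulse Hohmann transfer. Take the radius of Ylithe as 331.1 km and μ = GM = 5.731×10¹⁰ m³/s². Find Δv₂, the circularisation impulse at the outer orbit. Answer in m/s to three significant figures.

r₁ = 331.1 + 27.50 = 358.60 km = 3.5860×10⁵ m.
r₂ = 331.1 + 2923 = 3254.1 km = 3.2541×10⁶ m.
Transfer ellipse a_t = (r₁ + r₂)/2 = 1.806×10⁶ m.
At r₁: circular v_c1 = √(μ/r₁) = 399.8 m/s; transfer-periapsis v_p = √[μ(2/r₁ − 1/a_t)] = 536.6 m/s.
At r₂: circular v_c2 = √(μ/r₂) = 132.7 m/s; transfer-apoapsis v_a = √[μ(2/r₂ − 1/a_t)] = 59.13 m/s.
Δv₂ = v_c2 − v_a = 73.58 m/s.

Δv ≈ 73.6 m/s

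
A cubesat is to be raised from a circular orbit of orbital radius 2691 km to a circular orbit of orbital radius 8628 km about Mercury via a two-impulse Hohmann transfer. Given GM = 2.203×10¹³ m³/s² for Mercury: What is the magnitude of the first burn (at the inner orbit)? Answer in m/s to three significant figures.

r₁ = 2691 km = 2.691×10⁶ m.
r₂ = 8628 km = 8.628×10⁶ m.
Transfer ellipse a_t = (r₁ + r₂)/2 = 5.660×10⁶ m.
At r₁: circular v_c1 = √(μ/r₁) = 2861 m/s; transfer-periherm v_p = √[μ(2/r₁ − 1/a_t)] = 3533 m/s.
Δv₁ = v_p − v_c1 = 671.6 m/s.

Δv ≈ 672 m/s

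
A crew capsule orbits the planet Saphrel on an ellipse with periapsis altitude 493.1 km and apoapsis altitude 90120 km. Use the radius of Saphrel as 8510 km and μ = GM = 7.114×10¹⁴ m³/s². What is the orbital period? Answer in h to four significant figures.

T ≈ 25.83 h

r_p = 8510 + 493.1 = 9003.1 km = 9.0031×10⁶ m.
r_a = 8510 + 90120 = 98630 km = 9.8630×10⁷ m.
Semi-major axis a = (r_p + r_a)/2 = (9003.1 + 98630)/2 = 53817 km = 5.382×10⁷ m.
By Kepler's third law T = 2π√(a³/μ) = 2π × 1.480×10⁴ = 9.300×10⁴ s.
= 25.83 h.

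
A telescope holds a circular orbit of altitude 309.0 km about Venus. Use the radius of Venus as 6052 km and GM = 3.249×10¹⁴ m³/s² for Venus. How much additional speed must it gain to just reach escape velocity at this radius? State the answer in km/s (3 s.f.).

r = 6052 + 309.0 = 6361.0 km = 6.3610×10⁶ m.
Circular speed v_c = √(μ/r) = 7147 m/s.
Escape speed v_esc = √(2μ/r) = √2 × v_c = 10110 m/s.
Δv = v_esc − v_c = 2960 m/s = 2.960 km/s.

Δv ≈ 2.96 km/s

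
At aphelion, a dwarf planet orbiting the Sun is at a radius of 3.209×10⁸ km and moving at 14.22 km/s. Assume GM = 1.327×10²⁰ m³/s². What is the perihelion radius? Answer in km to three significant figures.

perihelion radius ≈ 1.04×10⁸ km

r_a = 3.209×10¹¹ m.
Specific energy ε = v²/2 − μ/r = -3.124×10⁸ J/kg, so a = −μ/(2ε) = 2.124×10¹¹ m.
The apsides satisfy r_p + r_a = 2a, so the perihelion radius is 2a − r_a = 1.038×10¹¹ m = 1.0385×10⁸ km.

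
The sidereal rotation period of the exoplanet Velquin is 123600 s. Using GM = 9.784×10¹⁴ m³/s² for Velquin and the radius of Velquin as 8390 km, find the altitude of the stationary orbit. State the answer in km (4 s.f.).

A synchronous orbit has period T, so by Kepler's third law a = (μT²/4π²)^(1/3).
μT²/4π² = 9.784×10¹⁴ × (1.236×10⁵)² / 39.48 = 3.786×10²³ m³.
a = 7.234×10⁷ m = 72343 km.
Altitude h = a − R = 72343 − 8390 = 63953 km.

h_sync ≈ 63950 km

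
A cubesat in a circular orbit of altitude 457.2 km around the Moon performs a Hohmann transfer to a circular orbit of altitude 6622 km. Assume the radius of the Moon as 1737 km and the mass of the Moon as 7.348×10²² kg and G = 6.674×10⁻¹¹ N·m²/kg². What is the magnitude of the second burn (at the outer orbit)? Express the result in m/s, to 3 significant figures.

μ = GM = 6.674×10⁻¹¹ × 7.348×10²² = 4.904×10¹² m³/s².
r₁ = 1737 + 457.2 = 2194.2 km = 2.1942×10⁶ m.
r₂ = 1737 + 6622 = 8359.0 km = 8.3590×10⁶ m.
Transfer ellipse a_t = (r₁ + r₂)/2 = 5.277×10⁶ m.
At r₁: circular v_c1 = √(μ/r₁) = 1495 m/s; transfer-perilune v_p = √[μ(2/r₁ − 1/a_t)] = 1882 m/s.
At r₂: circular v_c2 = √(μ/r₂) = 766.0 m/s; transfer-apolune v_a = √[μ(2/r₂ − 1/a_t)] = 493.9 m/s.
Δv₂ = v_c2 − v_a = 272.0 m/s.

Δv ≈ 272 m/s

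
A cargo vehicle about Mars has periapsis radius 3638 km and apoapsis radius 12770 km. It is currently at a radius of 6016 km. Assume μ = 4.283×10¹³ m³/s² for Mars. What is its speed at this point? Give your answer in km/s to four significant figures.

v ≈ 3.003 km/s

Semi-major axis a = (r_p + r_a)/2 = 8204.0 km = 8.204×10⁶ m.
Vis-viva: v² = μ(2/r − 1/a) = 4.283×10¹³ × (3.324×10⁻⁷ − 1.219×10⁻⁷) = 9.018×10⁶ m²/s².
v = 3003 m/s = 3.003 km/s.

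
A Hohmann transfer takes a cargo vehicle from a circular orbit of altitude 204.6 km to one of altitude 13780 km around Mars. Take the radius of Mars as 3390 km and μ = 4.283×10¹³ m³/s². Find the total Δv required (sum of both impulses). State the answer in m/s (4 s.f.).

Δv_total ≈ 1637 m/s

r₁ = 3390 + 204.6 = 3594.6 km = 3.5946×10⁶ m.
r₂ = 3390 + 13780 = 17170 km = 1.7170×10⁷ m.
Transfer ellipse a_t = (r₁ + r₂)/2 = 1.038×10⁷ m.
At r₁: circular v_c1 = √(μ/r₁) = 3452 m/s; transfer-periapsis v_p = √[μ(2/r₁ − 1/a_t)] = 4439 m/s.
Δv₁ = v_p − v_c1 = 987.2 m/s.
At r₂: circular v_c2 = √(μ/r₂) = 1579 m/s; transfer-apoapsis v_a = √[μ(2/r₂ − 1/a_t)] = 929.3 m/s.
Δv₂ = v_c2 − v_a = 650.1 m/s.
Total Δv = Δv₁ + Δv₂ = 1637 m/s.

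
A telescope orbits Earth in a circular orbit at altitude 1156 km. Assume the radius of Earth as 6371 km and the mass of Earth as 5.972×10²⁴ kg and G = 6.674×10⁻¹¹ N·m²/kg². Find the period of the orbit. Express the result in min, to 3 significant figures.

T ≈ 108 min

μ = GM = 6.674×10⁻¹¹ × 5.972×10²⁴ = 3.986×10¹⁴ m³/s².
r = 6371 + 1156 = 7527.0 km = 7.5270×10⁶ m.
Kepler's third law: T = 2π√(r³/μ) = 2π√((7.527×10⁶)³ / 3.986×10¹⁴).
r³/μ = 1.070×10⁶ s², so T = 2π × 1.034×10³ = 6.499×10³ s.
Converting: 6.499×10³ s ÷ 60.00 = 108.3 min.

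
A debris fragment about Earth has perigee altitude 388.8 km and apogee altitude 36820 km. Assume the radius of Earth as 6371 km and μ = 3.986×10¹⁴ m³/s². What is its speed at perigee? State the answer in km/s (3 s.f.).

v ≈ 10.1 km/s

r_p = 6371 + 388.8 = 6759.8 km = 6.7598×10⁶ m.
r_a = 6371 + 36820 = 43191 km = 4.3191×10⁷ m.
Semi-major axis a = (r_p + r_a)/2 = 24975 km = 2.498×10⁷ m.
Vis-viva: v² = μ(2/r − 1/a) = 3.986×10¹⁴ × (2.959×10⁻⁷ − 4.004×10⁻⁸) = 1.020×10⁸ m²/s².
v = 10100 m/s = 10.10 km/s.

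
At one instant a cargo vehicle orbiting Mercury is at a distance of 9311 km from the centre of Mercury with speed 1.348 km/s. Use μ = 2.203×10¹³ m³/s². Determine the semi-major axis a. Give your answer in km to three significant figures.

r = 9.311×10⁶ m.
Specific orbital energy ε = v²/2 − μ/r = (1348)²/2 − 2.203×10¹³/9.311×10⁶ = -1.457×10⁶ J/kg.
Since ε = −μ/(2a), a = −μ/(2ε) = 7.558×10⁶ m = 7557.6 km.

a ≈ 7560 km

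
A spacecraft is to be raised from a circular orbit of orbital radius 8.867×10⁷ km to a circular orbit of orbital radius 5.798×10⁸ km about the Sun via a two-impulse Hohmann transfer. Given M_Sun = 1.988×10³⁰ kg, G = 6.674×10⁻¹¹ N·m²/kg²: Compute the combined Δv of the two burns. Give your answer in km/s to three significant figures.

μ = GM = 6.674×10⁻¹¹ × 1.988×10³⁰ = 1.327×10²⁰ m³/s².
r₁ = 8.867×10⁷ km = 8.867×10¹⁰ m.
r₂ = 5.798×10⁸ km = 5.798×10¹¹ m.
Transfer ellipse a_t = (r₁ + r₂)/2 = 3.342×10¹¹ m.
At r₁: circular v_c1 = √(μ/r₁) = 38680 m/s; transfer-perihelion v_p = √[μ(2/r₁ − 1/a_t)] = 50950 m/s.
Δv₁ = v_p − v_c1 = 12270 m/s.
At r₂: circular v_c2 = √(μ/r₂) = 15130 m/s; transfer-aphelion v_a = √[μ(2/r₂ − 1/a_t)] = 7792 m/s.
Δv₂ = v_c2 − v_a = 7336 m/s.
Total Δv = Δv₁ + Δv₂ = 19600 m/s = 19.60 km/s.

Δv_total ≈ 19.6 km/s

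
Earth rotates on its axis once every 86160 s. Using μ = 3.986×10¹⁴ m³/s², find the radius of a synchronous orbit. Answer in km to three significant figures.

A synchronous orbit has period T, so by Kepler's third law a = (μT²/4π²)^(1/3).
μT²/4π² = 3.986×10¹⁴ × (8.616×10⁴)² / 39.48 = 7.495×10²² m³.
a = 4.216×10⁷ m = 42163 km.

r_sync ≈ 42200 km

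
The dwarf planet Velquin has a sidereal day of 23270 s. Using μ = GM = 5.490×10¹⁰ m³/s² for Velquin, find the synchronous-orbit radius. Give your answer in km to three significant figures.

A synchronous orbit has period T, so by Kepler's third law a = (μT²/4π²)^(1/3).
μT²/4π² = 5.490×10¹⁰ × (2.327×10⁴)² / 39.48 = 7.530×10¹⁷ m³.
a = 9.098×10⁵ m = 909.78 km.

r_sync ≈ 910 km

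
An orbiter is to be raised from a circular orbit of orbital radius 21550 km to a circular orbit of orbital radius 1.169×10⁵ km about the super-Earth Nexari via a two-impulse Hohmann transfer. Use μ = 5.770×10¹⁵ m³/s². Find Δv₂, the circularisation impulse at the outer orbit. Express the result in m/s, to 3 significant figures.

r₁ = 21550 km = 2.155×10⁷ m.
r₂ = 1.169×10⁵ km = 1.169×10⁸ m.
Transfer ellipse a_t = (r₁ + r₂)/2 = 6.922×10⁷ m.
At r₁: circular v_c1 = √(μ/r₁) = 16360 m/s; transfer-periapsis v_p = √[μ(2/r₁ − 1/a_t)] = 21260 m/s.
At r₂: circular v_c2 = √(μ/r₂) = 7026 m/s; transfer-apoapsis v_a = √[μ(2/r₂ − 1/a_t)] = 3920 m/s.
Δv₂ = v_c2 − v_a = 3106 m/s.

Δv ≈ 3110 m/s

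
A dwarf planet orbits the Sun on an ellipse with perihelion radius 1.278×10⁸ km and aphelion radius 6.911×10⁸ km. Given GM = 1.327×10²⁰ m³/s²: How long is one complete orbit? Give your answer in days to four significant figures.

Semi-major axis a = (r_p + r_a)/2 = (1.2780×10⁸ + 6.9110×10⁸)/2 = 4.0945×10⁸ km = 4.094×10¹¹ m.
By Kepler's third law T = 2π√(a³/μ) = 2π × 2.274×10⁷ = 1.429×10⁸ s.
= 1654 days.

T ≈ 1654 days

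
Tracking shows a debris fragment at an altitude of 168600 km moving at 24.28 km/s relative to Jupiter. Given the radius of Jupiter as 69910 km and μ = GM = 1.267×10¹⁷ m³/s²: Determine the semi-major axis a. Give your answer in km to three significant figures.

a ≈ 2.68×10⁵ km

r = 69910 + 168600 = 2.3851×10⁵ km = 2.385×10⁸ m.
Vis-viva rearranged: 1/a = 2/r − v²/μ = 8.385×10⁻⁹ − 4.653×10⁻⁹ = 3.733×10⁻⁹ m⁻¹.
a = 2.679×10⁸ m = 2.6792×10⁵ km.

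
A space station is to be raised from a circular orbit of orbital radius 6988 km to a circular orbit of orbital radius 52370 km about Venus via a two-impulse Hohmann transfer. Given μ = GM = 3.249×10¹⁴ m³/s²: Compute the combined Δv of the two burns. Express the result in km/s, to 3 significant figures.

r₁ = 6988 km = 6.988×10⁶ m.
r₂ = 52370 km = 5.237×10⁷ m.
Transfer ellipse a_t = (r₁ + r₂)/2 = 2.968×10⁷ m.
At r₁: circular v_c1 = √(μ/r₁) = 6819 m/s; transfer-periapsis v_p = √[μ(2/r₁ − 1/a_t)] = 9058 m/s.
Δv₁ = v_p − v_c1 = 2239 m/s.
At r₂: circular v_c2 = √(μ/r₂) = 2491 m/s; transfer-apoapsis v_a = √[μ(2/r₂ − 1/a_t)] = 1209 m/s.
Δv₂ = v_c2 − v_a = 1282 m/s.
Total Δv = Δv₁ + Δv₂ = 3521 m/s = 3.521 km/s.

Δv_total ≈ 3.52 km/s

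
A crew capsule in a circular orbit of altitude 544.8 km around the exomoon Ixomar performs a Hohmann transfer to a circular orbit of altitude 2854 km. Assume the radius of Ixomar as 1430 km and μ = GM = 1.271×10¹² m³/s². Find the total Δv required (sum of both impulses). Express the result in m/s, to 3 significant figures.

Δv_total ≈ 248 m/s

r₁ = 1430 + 544.8 = 1974.8 km = 1.9748×10⁶ m.
r₂ = 1430 + 2854 = 4284.0 km = 4.2840×10⁶ m.
Transfer ellipse a_t = (r₁ + r₂)/2 = 3.129×10⁶ m.
At r₁: circular v_c1 = √(μ/r₁) = 802.3 m/s; transfer-periapsis v_p = √[μ(2/r₁ − 1/a_t)] = 938.7 m/s.
Δv₁ = v_p − v_c1 = 136.4 m/s.
At r₂: circular v_c2 = √(μ/r₂) = 544.7 m/s; transfer-apoapsis v_a = √[μ(2/r₂ − 1/a_t)] = 432.7 m/s.
Δv₂ = v_c2 − v_a = 112.0 m/s.
Total Δv = Δv₁ + Δv₂ = 248.4 m/s.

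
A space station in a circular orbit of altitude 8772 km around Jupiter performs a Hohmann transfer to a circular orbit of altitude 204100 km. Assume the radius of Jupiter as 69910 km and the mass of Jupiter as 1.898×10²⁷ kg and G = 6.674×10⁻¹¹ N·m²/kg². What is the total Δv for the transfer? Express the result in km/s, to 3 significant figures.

μ = GM = 6.674×10⁻¹¹ × 1.898×10²⁷ = 1.267×10¹⁷ m³/s².
r₁ = 69910 + 8772 = 78682 km = 7.8682×10⁷ m.
r₂ = 69910 + 204100 = 274010 km = 2.7401×10⁸ m.
Transfer ellipse a_t = (r₁ + r₂)/2 = 1.763×10⁸ m.
At r₁: circular v_c1 = √(μ/r₁) = 40120 m/s; transfer-perijove v_p = √[μ(2/r₁ − 1/a_t)] = 50020 m/s.
Δv₁ = v_p − v_c1 = 9891 m/s.
At r₂: circular v_c2 = √(μ/r₂) = 21500 m/s; transfer-apojove v_a = √[μ(2/r₂ − 1/a_t)] = 14360 m/s.
Δv₂ = v_c2 − v_a = 7139 m/s.
Total Δv = Δv₁ + Δv₂ = 17030 m/s = 17.03 km/s.

Δv_total ≈ 17.0 km/s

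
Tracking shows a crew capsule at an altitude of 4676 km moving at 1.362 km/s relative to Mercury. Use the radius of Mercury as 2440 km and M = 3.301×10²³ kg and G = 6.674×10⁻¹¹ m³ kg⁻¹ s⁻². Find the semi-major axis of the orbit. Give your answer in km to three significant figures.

a ≈ 5080 km

μ = GM = 6.674×10⁻¹¹ × 3.301×10²³ = 2.203×10¹³ m³/s².
r = 2440 + 4676 = 7116.0 km = 7.116×10⁶ m.
Specific orbital energy ε = v²/2 − μ/r = (1362)²/2 − 2.203×10¹³/7.116×10⁶ = -2.168×10⁶ J/kg.
Since ε = −μ/(2a), a = −μ/(2ε) = 5.080×10⁶ m = 5079.9 km.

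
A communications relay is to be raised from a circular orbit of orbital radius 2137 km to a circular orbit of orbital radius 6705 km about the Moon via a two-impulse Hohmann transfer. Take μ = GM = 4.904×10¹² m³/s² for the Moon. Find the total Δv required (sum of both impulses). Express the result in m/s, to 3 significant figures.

Δv_total ≈ 611 m/s

r₁ = 2137 km = 2.137×10⁶ m.
r₂ = 6705 km = 6.705×10⁶ m.
Transfer ellipse a_t = (r₁ + r₂)/2 = 4.421×10⁶ m.
At r₁: circular v_c1 = √(μ/r₁) = 1515 m/s; transfer-perilune v_p = √[μ(2/r₁ − 1/a_t)] = 1866 m/s.
Δv₁ = v_p − v_c1 = 350.7 m/s.
At r₂: circular v_c2 = √(μ/r₂) = 855.2 m/s; transfer-apolune v_a = √[μ(2/r₂ − 1/a_t)] = 594.6 m/s.
Δv₂ = v_c2 − v_a = 260.6 m/s.
Total Δv = Δv₁ + Δv₂ = 611.3 m/s.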